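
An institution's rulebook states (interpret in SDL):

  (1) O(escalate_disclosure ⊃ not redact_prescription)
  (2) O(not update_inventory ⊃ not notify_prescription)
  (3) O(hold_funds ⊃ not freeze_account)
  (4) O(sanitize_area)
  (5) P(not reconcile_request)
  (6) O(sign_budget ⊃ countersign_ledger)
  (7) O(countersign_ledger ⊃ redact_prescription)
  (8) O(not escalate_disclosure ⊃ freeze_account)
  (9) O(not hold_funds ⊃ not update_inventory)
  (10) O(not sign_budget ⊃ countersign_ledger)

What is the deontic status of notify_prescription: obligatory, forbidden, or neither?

By case analysis on sign_budget: premise 6 gives O(sign_budget ⊃ countersign_ledger) and premise 10 gives O(not sign_budget ⊃ countersign_ledger), so O(countersign_ledger) either way.
From O(countersign_ledger) and premise 7, O(countersign_ledger ⊃ redact_prescription), we obtain O(redact_prescription).
The contrapositive of premise 1 (O(escalate_disclosure ⊃ not redact_prescription)) is O(redact_prescription ⊃ not escalate_disclosure), and O(redact_prescription) is already established, so O(not escalate_disclosure).
Premise 8 is O(not escalate_disclosure ⊃ freeze_account); since O(not escalate_disclosure), deontic closure gives O(freeze_account).
Premise 3 is O(hold_funds ⊃ not freeze_account); contrapositively O(freeze_account ⊃ not hold_funds). Since O(freeze_account) holds, K gives O(not hold_funds).
Applying K to premise 9 (O(not hold_funds ⊃ not update_inventory)) and O(not hold_funds) yields O(not update_inventory).
Applying K to premise 2 (O(not update_inventory ⊃ not notify_prescription)) and O(not update_inventory) yields O(not notify_prescription).
Premises 4, 5 do not contribute to this derivation.
Thus O(not notify_prescription), which is F(notify_prescription): notify_prescription is forbidden.

Forbidden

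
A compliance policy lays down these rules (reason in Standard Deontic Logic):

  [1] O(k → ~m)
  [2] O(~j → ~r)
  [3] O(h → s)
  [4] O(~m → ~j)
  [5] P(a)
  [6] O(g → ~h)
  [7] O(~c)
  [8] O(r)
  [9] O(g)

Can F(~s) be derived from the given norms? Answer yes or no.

No

Premise 3 is O(h → s), but O(h) is not derivable from the premises, so it does not yield O(s).
No other premise forces O(s). An ideal world satisfying every premise can still have ~s true, so F(~s) is not derivable.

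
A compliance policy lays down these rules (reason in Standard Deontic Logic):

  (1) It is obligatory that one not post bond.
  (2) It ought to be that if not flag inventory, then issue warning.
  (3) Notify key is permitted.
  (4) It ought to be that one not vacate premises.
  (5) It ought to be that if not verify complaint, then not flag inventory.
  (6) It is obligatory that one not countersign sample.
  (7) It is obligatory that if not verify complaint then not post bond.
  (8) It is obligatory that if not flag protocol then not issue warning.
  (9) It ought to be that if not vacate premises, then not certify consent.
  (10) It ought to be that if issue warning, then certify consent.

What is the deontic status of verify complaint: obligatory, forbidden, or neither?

Obligatory

From premise 4 we have O(¬vacate_premises).
Premise 9 is O(¬vacate_premises → ¬certify_consent); since O(¬vacate_premises), deontic closure gives O(¬certify_consent).
The contrapositive of premise 10 (O(issue_warning → certify_consent)) is O(¬certify_consent → ¬issue_warning), and O(¬certify_consent) is already established, so O(¬issue_warning).
Premise 2, O(¬flag_inventory → issue_warning), contraposes to O(¬issue_warning → flag_inventory); with O(¬issue_warning) we get O(flag_inventory).
Premise 5, O(¬verify_complaint → ¬flag_inventory), contraposes to O(flag_inventory → verify_complaint); with O(flag_inventory) we get O(verify_complaint).
Premises 1, 3, 6, 7, 8 do not contribute to this derivation.
Hence verify_complaint is obligatory.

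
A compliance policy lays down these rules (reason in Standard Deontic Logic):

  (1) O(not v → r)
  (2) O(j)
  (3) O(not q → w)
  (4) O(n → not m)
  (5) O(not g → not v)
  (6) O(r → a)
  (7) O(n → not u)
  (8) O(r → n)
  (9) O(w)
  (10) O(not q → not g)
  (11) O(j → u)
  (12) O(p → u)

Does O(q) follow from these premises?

Premise 2 gives O(j).
From O(j) and premise 11, O(j → u), we obtain O(u).
Premise 7, O(n → not u), contraposes to O(u → not n); with O(u) we get O(not n).
Premise 8 is O(r → n); contrapositively O(not n → not r). Since O(not n) holds, K gives O(not r).
Premise 1, O(not v → r), contraposes to O(not r → v); with O(not r) we get O(v).
The contrapositive of premise 5 (O(not g → not v)) is O(v → g), and O(v) is already established, so O(g).
Premise 10 is O(not q → not g); contrapositively O(g → q). Since O(g) holds, K gives O(q).
Premises 3, 4, 6, 9, 12 do not contribute to this derivation.
So O(q) follows.

Yes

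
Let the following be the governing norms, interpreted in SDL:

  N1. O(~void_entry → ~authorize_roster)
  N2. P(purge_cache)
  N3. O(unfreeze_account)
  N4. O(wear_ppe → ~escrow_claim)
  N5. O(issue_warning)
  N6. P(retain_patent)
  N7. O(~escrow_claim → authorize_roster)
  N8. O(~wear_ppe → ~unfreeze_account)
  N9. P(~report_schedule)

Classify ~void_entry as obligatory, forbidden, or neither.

Forbidden

Premise 3 gives O(unfreeze_account).
Premise 8 is O(~wear_ppe → ~unfreeze_account); contrapositively O(unfreeze_account → wear_ppe). Since O(unfreeze_account) holds, K gives O(wear_ppe).
With premise 4, O(wear_ppe → ~escrow_claim), the K-axiom yields O(~escrow_claim).
Applying K to premise 7 (O(~escrow_claim → authorize_roster)) and O(~escrow_claim) yields O(authorize_roster).
Premise 1 is O(~void_entry → ~authorize_roster); contrapositively O(authorize_roster → void_entry). Since O(authorize_roster) holds, K gives O(void_entry).
Premises 2, 5, 6, 9 do not contribute to this derivation.
Thus O(void_entry), which is F(~void_entry): ~void_entry is forbidden.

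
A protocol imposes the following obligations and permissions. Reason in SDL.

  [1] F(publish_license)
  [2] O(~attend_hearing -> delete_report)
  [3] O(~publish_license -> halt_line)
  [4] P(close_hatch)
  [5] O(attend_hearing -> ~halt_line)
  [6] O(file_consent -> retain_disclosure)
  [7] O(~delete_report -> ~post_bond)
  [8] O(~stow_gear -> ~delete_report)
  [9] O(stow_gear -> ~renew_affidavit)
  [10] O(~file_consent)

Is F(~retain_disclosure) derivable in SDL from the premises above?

Premise 6 is O(file_consent -> retain_disclosure), but O(file_consent) is not derivable from the premises, so it does not yield O(retain_disclosure).
No other premise forces O(retain_disclosure). An ideal world satisfying every premise can still have ~retain_disclosure true, so F(~retain_disclosure) is not derivable.

No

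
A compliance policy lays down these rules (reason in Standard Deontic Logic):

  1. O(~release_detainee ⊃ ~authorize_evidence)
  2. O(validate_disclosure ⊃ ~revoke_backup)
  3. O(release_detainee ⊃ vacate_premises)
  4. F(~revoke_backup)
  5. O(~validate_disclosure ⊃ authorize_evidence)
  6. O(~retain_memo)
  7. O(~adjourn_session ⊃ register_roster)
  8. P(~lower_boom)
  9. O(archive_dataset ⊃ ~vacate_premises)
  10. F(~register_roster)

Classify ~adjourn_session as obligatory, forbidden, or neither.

Neither

Premise 7 is O(~adjourn_session ⊃ register_roster); even if O(register_roster) held, inferring O(~adjourn_session) would be affirming the consequent — invalid.
No premise or chain of K-axiom applications forces O(~adjourn_session), and none forces O(adjourn_session). So ~adjourn_session is neither obligatory nor forbidden under these norms.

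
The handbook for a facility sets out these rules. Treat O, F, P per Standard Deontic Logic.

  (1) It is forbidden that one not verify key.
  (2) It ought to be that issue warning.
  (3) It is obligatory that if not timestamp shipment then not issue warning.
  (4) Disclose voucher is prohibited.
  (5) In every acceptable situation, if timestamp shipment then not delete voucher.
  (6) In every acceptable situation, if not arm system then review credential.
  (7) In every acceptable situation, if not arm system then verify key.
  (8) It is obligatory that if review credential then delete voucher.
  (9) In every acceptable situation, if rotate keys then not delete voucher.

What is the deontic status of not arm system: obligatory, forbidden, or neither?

From premise 2 we have O(issue_warning).
Premise 3, O(¬timestamp_shipment → ¬issue_warning), contraposes to O(issue_warning → timestamp_shipment); with O(issue_warning) we get O(timestamp_shipment).
With premise 5, O(timestamp_shipment → ¬delete_voucher), the K-axiom yields O(¬delete_voucher).
Premise 8, O(review_credential → delete_voucher), contraposes to O(¬delete_voucher → ¬review_credential); with O(¬delete_voucher) we get O(¬review_credential).
Premise 6, O(¬arm_system → review_credential), contraposes to O(¬review_credential → arm_system); with O(¬review_credential) we get O(arm_system).
Premises 1, 4, 7, 9 do not contribute to this derivation.
Thus O(arm_system), which is F(¬arm_system): ¬arm_system is forbidden.

Forbidden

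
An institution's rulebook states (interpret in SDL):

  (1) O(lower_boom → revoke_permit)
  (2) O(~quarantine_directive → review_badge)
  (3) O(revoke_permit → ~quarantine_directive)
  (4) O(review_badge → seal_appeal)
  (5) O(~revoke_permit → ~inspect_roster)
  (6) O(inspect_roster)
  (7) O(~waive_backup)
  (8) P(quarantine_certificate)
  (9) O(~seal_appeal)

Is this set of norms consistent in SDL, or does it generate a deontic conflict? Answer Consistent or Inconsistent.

Inconsistent

Premise 6 states O(inspect_roster) outright.
Premise 5, O(~revoke_permit → ~inspect_roster), contraposes to O(inspect_roster → revoke_permit); with O(inspect_roster) we get O(revoke_permit).
With premise 3, O(revoke_permit → ~quarantine_directive), the K-axiom yields O(~quarantine_directive).
With premise 2, O(~quarantine_directive → review_badge), the K-axiom yields O(review_badge).
Premise 4 is O(review_badge → seal_appeal); since O(review_badge), deontic closure gives O(seal_appeal).
Yet premise 9 states O(~seal_appeal).
We now have both O(seal_appeal) and O(~seal_appeal) — seal_appeal is simultaneously obligatory and forbidden, violating the D-axiom.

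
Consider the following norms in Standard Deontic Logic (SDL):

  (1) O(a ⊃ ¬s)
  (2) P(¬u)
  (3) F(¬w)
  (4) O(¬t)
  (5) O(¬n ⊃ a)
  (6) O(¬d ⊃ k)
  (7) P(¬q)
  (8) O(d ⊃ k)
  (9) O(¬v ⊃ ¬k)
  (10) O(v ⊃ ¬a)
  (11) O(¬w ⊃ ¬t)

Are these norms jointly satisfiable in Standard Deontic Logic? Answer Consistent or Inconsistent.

Premise 11 is O(¬w ⊃ ¬t); even if O(¬t) held, inferring O(¬w) would be affirming the consequent — invalid.
So O(¬w) is not derivable, and the apparent clash with O(w) does not arise.
A world satisfying every obligation exists (e.g. a=false, d=false, k=true, n=true, q=false, s=false, t=false, u=false, v=true, w=true); no atom is both obligatory and forbidden, so the set is consistent.

Consistent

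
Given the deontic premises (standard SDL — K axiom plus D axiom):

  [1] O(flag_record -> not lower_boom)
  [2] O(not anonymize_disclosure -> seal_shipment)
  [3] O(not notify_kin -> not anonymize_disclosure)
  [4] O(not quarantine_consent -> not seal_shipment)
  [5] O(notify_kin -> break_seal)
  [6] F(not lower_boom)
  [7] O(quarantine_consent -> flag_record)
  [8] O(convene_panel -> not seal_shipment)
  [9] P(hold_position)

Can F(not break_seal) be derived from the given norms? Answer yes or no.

Yes

Premise 6, F(not lower_boom), is equivalent to O(lower_boom).
Premise 1 is O(flag_record -> not lower_boom); contrapositively O(lower_boom -> not flag_record). Since O(lower_boom) holds, K gives O(not flag_record).
The contrapositive of premise 7 (O(quarantine_consent -> flag_record)) is O(not flag_record -> not quarantine_consent), and O(not flag_record) is already established, so O(not quarantine_consent).
Premise 4 is O(not quarantine_consent -> not seal_shipment); since O(not quarantine_consent), deontic closure gives O(not seal_shipment).
Premise 2, O(not anonymize_disclosure -> seal_shipment), contraposes to O(not seal_shipment -> anonymize_disclosure); with O(not seal_shipment) we get O(anonymize_disclosure).
Premise 3 is O(not notify_kin -> not anonymize_disclosure); contrapositively O(anonymize_disclosure -> notify_kin). Since O(anonymize_disclosure) holds, K gives O(notify_kin).
Premise 5 is O(notify_kin -> break_seal); since O(notify_kin), deontic closure gives O(break_seal).
Premises 8, 9 do not contribute to this derivation.
So O(break_seal) holds, i.e. F(not break_seal). The claim follows.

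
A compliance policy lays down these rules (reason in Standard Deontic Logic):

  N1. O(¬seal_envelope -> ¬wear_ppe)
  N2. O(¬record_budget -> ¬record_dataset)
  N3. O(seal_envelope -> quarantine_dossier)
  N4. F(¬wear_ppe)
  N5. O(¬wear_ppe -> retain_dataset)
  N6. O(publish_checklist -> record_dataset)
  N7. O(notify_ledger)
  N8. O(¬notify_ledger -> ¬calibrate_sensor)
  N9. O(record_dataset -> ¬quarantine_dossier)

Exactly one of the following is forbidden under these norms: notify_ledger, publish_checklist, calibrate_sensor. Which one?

publish_checklist

Premise 4 is F(¬wear_ppe), i.e. O(wear_ppe).
The contrapositive of premise 1 (O(¬seal_envelope -> ¬wear_ppe)) is O(wear_ppe -> seal_envelope), and O(wear_ppe) is already established, so O(seal_envelope).
Premise 3 is O(seal_envelope -> quarantine_dossier); since O(seal_envelope), deontic closure gives O(quarantine_dossier).
Premise 9 is O(record_dataset -> ¬quarantine_dossier); contrapositively O(quarantine_dossier -> ¬record_dataset). Since O(quarantine_dossier) holds, K gives O(¬record_dataset).
Premise 6 is O(publish_checklist -> record_dataset); contrapositively O(¬record_dataset -> ¬publish_checklist). Since O(¬record_dataset) holds, K gives O(¬publish_checklist).
So O(¬publish_checklist) holds, i.e. publish_checklist is forbidden. None of the other listed options is forbidden under the premises.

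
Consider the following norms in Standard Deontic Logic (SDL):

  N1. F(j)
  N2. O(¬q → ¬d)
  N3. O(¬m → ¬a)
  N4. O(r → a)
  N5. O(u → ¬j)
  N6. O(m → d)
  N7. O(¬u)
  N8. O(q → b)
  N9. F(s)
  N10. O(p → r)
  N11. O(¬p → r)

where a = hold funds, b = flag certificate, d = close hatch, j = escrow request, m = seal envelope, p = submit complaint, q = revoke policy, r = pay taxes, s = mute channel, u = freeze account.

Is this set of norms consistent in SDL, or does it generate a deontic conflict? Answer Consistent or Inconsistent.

Premise 5 is O(u → ¬j); even if O(¬j) held, inferring O(u) would be affirming the consequent — invalid.
So O(u) is not derivable, and the apparent clash with O(¬u) does not arise.
A world satisfying every obligation exists (e.g. a=true, b=true, d=true, j=false, m=true, p=false, q=true, r=true, s=false, u=false); no atom is both obligatory and forbidden, so the set is consistent.

Consistent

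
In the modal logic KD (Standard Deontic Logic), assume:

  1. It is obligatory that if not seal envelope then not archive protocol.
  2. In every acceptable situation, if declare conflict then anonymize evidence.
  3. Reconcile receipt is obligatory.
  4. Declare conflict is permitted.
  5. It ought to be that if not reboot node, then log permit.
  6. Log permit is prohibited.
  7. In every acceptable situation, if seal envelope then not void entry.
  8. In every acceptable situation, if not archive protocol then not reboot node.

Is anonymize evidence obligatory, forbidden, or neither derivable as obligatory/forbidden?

Premise 2 is O(declare_conflict → anonymize_evidence), but O(declare_conflict) is not derivable from the premises (the permission P(declare_conflict) asserts only ¬O(¬declare_conflict), not O(declare_conflict)), so it does not yield O(anonymize_evidence).
No premise or chain of K-axiom applications forces O(anonymize_evidence), and none forces O(¬anonymize_evidence). So anonymize_evidence is neither obligatory nor forbidden under these norms.

Neither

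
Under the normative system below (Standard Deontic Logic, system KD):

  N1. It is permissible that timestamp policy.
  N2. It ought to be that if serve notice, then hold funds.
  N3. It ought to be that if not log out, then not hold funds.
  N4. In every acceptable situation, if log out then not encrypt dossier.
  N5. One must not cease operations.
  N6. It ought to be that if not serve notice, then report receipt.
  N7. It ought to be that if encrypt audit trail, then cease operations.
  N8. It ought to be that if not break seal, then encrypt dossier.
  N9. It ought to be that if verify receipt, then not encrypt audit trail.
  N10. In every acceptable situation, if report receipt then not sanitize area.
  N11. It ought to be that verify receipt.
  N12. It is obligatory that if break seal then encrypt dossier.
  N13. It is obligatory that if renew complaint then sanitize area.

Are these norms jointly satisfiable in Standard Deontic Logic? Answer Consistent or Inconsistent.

Premise 7 is O(encrypt_audit_trail → cease_operations), but O(encrypt_audit_trail) is not derivable from the premises, so it does not yield O(cease_operations).
So O(cease_operations) is not derivable, and the apparent clash with O(¬cease_operations) does not arise.
A world satisfying every obligation exists (e.g. break_seal=false, cease_operations=false, encrypt_audit_trail=false, encrypt_dossier=true, hold_funds=false, log_out=false, renew_complaint=false, report_receipt=true, sanitize_area=false, serve_notice=false, timestamp_policy=false, verify_receipt=true); no atom is both obligatory and forbidden, so the set is consistent.

Consistent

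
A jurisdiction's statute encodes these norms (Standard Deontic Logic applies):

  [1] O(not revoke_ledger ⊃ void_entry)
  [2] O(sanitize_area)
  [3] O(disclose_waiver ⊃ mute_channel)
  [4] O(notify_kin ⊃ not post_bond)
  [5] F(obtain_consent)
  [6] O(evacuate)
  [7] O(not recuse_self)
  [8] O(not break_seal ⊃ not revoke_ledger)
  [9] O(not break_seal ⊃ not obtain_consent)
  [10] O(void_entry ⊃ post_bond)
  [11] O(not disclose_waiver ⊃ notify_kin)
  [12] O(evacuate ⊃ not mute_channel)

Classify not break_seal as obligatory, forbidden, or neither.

Forbidden

Premise 6 gives O(evacuate).
Applying K to premise 12 (O(evacuate ⊃ not mute_channel)) and O(evacuate) yields O(not mute_channel).
The contrapositive of premise 3 (O(disclose_waiver ⊃ mute_channel)) is O(not mute_channel ⊃ not disclose_waiver), and O(not mute_channel) is already established, so O(not disclose_waiver).
From O(not disclose_waiver) and premise 11, O(not disclose_waiver ⊃ notify_kin), we obtain O(notify_kin).
From O(notify_kin) and premise 4, O(notify_kin ⊃ not post_bond), we obtain O(not post_bond).
Premise 10 is O(void_entry ⊃ post_bond); contrapositively O(not post_bond ⊃ not void_entry). Since O(not post_bond) holds, K gives O(not void_entry).
Premise 1, O(not revoke_ledger ⊃ void_entry), contraposes to O(not void_entry ⊃ revoke_ledger); with O(not void_entry) we get O(revoke_ledger).
Premise 8 is O(not break_seal ⊃ not revoke_ledger); contrapositively O(revoke_ledger ⊃ break_seal). Since O(revoke_ledger) holds, K gives O(break_seal).
Premises 2, 5, 7, 9 do not contribute to this derivation.
Thus O(break_seal), which is F(not break_seal): not break_seal is forbidden.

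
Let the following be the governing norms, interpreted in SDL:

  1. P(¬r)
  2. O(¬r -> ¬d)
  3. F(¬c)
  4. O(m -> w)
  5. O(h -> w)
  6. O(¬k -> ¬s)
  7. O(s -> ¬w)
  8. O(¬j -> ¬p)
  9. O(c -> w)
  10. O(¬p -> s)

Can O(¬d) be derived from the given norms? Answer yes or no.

No

Premise 2 is O(¬r -> ¬d), but O(¬r) is not derivable from the premises (the permission P(¬r) asserts only ¬O(r), not O(¬r)), so it does not yield O(¬d).
No other premise forces O(¬d). An ideal world satisfying every premise can still have ¬d false, so O(¬d) is not derivable.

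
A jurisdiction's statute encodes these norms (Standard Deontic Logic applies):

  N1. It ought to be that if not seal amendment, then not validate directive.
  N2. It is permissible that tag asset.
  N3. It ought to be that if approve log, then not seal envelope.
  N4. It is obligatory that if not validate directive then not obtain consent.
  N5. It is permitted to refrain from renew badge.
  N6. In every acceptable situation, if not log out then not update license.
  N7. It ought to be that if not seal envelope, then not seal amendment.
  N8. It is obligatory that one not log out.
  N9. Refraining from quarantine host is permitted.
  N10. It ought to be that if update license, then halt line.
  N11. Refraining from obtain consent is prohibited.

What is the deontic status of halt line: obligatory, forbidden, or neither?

Neither

Premise 10 is O(update_license → halt_line), but O(update_license) is not derivable from the premises, so it does not yield O(halt_line).
No premise or chain of K-axiom applications forces O(halt_line), and none forces O(¬halt_line). So halt_line is neither obligatory nor forbidden under these norms.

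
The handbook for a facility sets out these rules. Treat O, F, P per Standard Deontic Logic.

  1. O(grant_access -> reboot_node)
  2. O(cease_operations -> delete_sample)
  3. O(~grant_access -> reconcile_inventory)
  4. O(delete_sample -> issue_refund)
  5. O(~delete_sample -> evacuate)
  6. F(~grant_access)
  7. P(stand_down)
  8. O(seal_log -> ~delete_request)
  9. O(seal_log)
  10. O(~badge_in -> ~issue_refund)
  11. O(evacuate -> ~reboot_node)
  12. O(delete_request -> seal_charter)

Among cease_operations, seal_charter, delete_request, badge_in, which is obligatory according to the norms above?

Premise 6, F(~grant_access), is equivalent to O(grant_access).
Applying K to premise 1 (O(grant_access -> reboot_node)) and O(grant_access) yields O(reboot_node).
Premise 11 is O(evacuate -> ~reboot_node); contrapositively O(reboot_node -> ~evacuate). Since O(reboot_node) holds, K gives O(~evacuate).
The contrapositive of premise 5 (O(~delete_sample -> evacuate)) is O(~evacuate -> delete_sample), and O(~evacuate) is already established, so O(delete_sample).
With premise 4, O(delete_sample -> issue_refund), the K-axiom yields O(issue_refund).
The contrapositive of premise 10 (O(~badge_in -> ~issue_refund)) is O(issue_refund -> badge_in), and O(issue_refund) is already established, so O(badge_in).
So O(badge_in) holds — badge_in is obligatory. None of the other listed options is made obligatory by any chain of premises.

badge_in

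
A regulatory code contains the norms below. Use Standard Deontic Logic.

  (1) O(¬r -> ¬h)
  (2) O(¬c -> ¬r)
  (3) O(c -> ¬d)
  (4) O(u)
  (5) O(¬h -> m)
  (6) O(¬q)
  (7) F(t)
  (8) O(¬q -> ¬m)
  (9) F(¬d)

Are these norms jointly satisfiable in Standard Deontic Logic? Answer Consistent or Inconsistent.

Inconsistent

Premise 6 states O(¬q) outright.
Applying K to premise 8 (O(¬q -> ¬m)) and O(¬q) yields O(¬m).
Premise 5 is O(¬h -> m); contrapositively O(¬m -> h). Since O(¬m) holds, K gives O(h).
Premise 1, O(¬r -> ¬h), contraposes to O(h -> r); with O(h) we get O(r).
Premise 2, O(¬c -> ¬r), contraposes to O(r -> c); with O(r) we get O(c).
From O(c) and premise 3, O(c -> ¬d), we obtain O(¬d).
However, F(¬d) at premise 9 amounts to O(d).
We now have both O(¬d) and O(d) — d is simultaneously obligatory and forbidden, violating the D-axiom.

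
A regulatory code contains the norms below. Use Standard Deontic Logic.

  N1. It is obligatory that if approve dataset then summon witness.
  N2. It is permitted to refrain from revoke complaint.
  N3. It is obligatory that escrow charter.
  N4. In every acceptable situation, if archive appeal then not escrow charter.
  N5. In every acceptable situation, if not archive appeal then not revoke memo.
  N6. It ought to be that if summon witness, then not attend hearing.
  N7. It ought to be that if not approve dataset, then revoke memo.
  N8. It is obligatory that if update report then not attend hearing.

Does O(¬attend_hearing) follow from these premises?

Yes

Premise 3 states O(escrow_charter) outright.
Premise 4 is O(archive_appeal → ¬escrow_charter); contrapositively O(escrow_charter → ¬archive_appeal). Since O(escrow_charter) holds, K gives O(¬archive_appeal).
From O(¬archive_appeal) and premise 5, O(¬archive_appeal → ¬revoke_memo), we obtain O(¬revoke_memo).
The contrapositive of premise 7 (O(¬approve_dataset → revoke_memo)) is O(¬revoke_memo → approve_dataset), and O(¬revoke_memo) is already established, so O(approve_dataset).
Premise 1 is O(approve_dataset → summon_witness); since O(approve_dataset), deontic closure gives O(summon_witness).
Premise 6 is O(summon_witness → ¬attend_hearing); since O(summon_witness), deontic closure gives O(¬attend_hearing).
Premises 2, 8 do not contribute to this derivation.
So O(¬attend_hearing) follows.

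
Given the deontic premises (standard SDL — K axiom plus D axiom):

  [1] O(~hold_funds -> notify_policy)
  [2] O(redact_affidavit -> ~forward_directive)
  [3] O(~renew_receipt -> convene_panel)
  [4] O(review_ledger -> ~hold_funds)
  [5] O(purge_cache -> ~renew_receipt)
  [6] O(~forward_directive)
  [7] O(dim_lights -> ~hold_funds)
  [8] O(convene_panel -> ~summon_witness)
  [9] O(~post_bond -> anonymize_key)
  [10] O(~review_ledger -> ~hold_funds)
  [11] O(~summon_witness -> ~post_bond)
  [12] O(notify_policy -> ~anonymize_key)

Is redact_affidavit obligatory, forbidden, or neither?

Premise 2 is O(redact_affidavit -> ~forward_directive); even if O(~forward_directive) held, inferring O(redact_affidavit) would be affirming the consequent — invalid.
No premise or chain of K-axiom applications forces O(redact_affidavit), and none forces O(~redact_affidavit). So redact_affidavit is neither obligatory nor forbidden under these norms.

Neither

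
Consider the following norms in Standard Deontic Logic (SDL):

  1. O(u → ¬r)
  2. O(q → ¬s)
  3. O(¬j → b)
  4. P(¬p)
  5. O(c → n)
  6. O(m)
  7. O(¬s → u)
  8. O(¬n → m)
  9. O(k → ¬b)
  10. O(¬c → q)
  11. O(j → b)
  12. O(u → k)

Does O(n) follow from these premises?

Yes

Premises 11 and 3 cover both cases: O(j → b) and O(¬j → b). Since j ∨ ¬j is a tautology, O(b) follows.
Premise 9 is O(k → ¬b); contrapositively O(b → ¬k). Since O(b) holds, K gives O(¬k).
The contrapositive of premise 12 (O(u → k)) is O(¬k → ¬u), and O(¬k) is already established, so O(¬u).
Premise 7, O(¬s → u), contraposes to O(¬u → s); with O(¬u) we get O(s).
The contrapositive of premise 2 (O(q → ¬s)) is O(s → ¬q), and O(s) is already established, so O(¬q).
Premise 10, O(¬c → q), contraposes to O(¬q → c); with O(¬q) we get O(c).
From O(c) and premise 5, O(c → n), we obtain O(n).
Premises 1, 4, 6, 8 do not contribute to this derivation.
So O(n) follows.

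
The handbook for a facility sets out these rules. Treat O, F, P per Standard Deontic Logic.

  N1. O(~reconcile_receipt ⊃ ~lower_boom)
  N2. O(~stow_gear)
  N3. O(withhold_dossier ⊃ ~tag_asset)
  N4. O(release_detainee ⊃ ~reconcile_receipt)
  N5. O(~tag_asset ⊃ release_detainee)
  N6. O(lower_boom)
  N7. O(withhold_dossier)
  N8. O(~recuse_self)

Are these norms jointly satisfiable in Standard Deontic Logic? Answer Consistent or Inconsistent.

Inconsistent

Premise 6 states O(lower_boom) outright.
The contrapositive of premise 1 (O(~reconcile_receipt ⊃ ~lower_boom)) is O(lower_boom ⊃ reconcile_receipt), and O(lower_boom) is already established, so O(reconcile_receipt).
Premise 4 is O(release_detainee ⊃ ~reconcile_receipt); contrapositively O(reconcile_receipt ⊃ ~release_detainee). Since O(reconcile_receipt) holds, K gives O(~release_detainee).
Premise 5, O(~tag_asset ⊃ release_detainee), contraposes to O(~release_detainee ⊃ tag_asset); with O(~release_detainee) we get O(tag_asset).
Premise 3 is O(withhold_dossier ⊃ ~tag_asset); contrapositively O(tag_asset ⊃ ~withhold_dossier). Since O(tag_asset) holds, K gives O(~withhold_dossier).
But premise 7 directly asserts O(withhold_dossier).
We now have both O(~withhold_dossier) and O(withhold_dossier) — withhold_dossier is simultaneously obligatory and forbidden, violating the D-axiom.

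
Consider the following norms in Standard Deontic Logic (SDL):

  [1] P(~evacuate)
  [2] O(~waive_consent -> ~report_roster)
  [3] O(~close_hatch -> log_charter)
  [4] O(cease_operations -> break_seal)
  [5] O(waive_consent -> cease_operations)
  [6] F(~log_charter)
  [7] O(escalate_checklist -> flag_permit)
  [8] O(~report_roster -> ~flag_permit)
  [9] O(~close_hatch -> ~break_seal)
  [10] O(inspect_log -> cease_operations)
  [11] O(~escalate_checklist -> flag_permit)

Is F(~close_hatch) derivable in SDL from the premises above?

Premises 11 and 7 are O(~escalate_checklist -> flag_permit) and O(escalate_checklist -> flag_permit); every ideal world satisfies ~escalate_checklist or escalate_checklist, so in either case flag_permit holds — hence O(flag_permit).
Premise 8, O(~report_roster -> ~flag_permit), contraposes to O(flag_permit -> report_roster); with O(flag_permit) we get O(report_roster).
Premise 2, O(~waive_consent -> ~report_roster), contraposes to O(report_roster -> waive_consent); with O(report_roster) we get O(waive_consent).
With premise 5, O(waive_consent -> cease_operations), the K-axiom yields O(cease_operations).
Applying K to premise 4 (O(cease_operations -> break_seal)) and O(cease_operations) yields O(break_seal).
Premise 9 is O(~close_hatch -> ~break_seal); contrapositively O(break_seal -> close_hatch). Since O(break_seal) holds, K gives O(close_hatch).
Premises 1, 3, 6, 10 do not contribute to this derivation.
So O(close_hatch) holds, i.e. F(~close_hatch). The claim follows.

Yes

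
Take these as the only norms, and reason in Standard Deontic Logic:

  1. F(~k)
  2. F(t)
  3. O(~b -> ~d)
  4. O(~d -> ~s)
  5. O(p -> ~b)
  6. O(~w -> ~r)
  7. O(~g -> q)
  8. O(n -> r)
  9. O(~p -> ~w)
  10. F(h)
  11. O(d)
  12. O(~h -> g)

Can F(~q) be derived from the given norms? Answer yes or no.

No

Premise 7 is O(~g -> q), but O(~g) is not derivable from the premises, so it does not yield O(q).
No other premise forces O(q). An ideal world satisfying every premise can still have ~q true, so F(~q) is not derivable.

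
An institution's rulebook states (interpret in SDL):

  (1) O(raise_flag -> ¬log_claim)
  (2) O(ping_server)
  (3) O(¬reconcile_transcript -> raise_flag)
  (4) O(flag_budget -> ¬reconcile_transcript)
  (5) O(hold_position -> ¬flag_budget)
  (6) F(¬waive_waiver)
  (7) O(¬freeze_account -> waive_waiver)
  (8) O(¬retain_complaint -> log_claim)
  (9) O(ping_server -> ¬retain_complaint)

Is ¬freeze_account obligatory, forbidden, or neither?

Neither

Premise 7 is O(¬freeze_account -> waive_waiver); even if O(waive_waiver) held, inferring O(¬freeze_account) would be affirming the consequent — invalid.
No premise or chain of K-axiom applications forces O(¬freeze_account), and none forces O(freeze_account). So ¬freeze_account is neither obligatory nor forbidden under these norms.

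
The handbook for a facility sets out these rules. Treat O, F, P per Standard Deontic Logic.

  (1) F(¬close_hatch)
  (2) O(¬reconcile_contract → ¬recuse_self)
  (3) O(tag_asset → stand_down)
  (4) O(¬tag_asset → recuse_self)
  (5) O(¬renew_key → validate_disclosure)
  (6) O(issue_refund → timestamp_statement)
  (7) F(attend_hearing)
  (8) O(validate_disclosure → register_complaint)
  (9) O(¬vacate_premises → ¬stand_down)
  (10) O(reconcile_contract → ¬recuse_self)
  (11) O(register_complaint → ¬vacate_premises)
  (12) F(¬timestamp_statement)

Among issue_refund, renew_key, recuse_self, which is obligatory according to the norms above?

renew_key

By case analysis on ¬reconcile_contract: premise 2 gives O(¬reconcile_contract → ¬recuse_self) and premise 10 gives O(reconcile_contract → ¬recuse_self), so O(¬recuse_self) either way.
The contrapositive of premise 4 (O(¬tag_asset → recuse_self)) is O(¬recuse_self → tag_asset), and O(¬recuse_self) is already established, so O(tag_asset).
Premise 3 is O(tag_asset → stand_down); since O(tag_asset), deontic closure gives O(stand_down).
Premise 9 is O(¬vacate_premises → ¬stand_down); contrapositively O(stand_down → vacate_premises). Since O(stand_down) holds, K gives O(vacate_premises).
Premise 11, O(register_complaint → ¬vacate_premises), contraposes to O(vacate_premises → ¬register_complaint); with O(vacate_premises) we get O(¬register_complaint).
Premise 8, O(validate_disclosure → register_complaint), contraposes to O(¬register_complaint → ¬validate_disclosure); with O(¬register_complaint) we get O(¬validate_disclosure).
Premise 5, O(¬renew_key → validate_disclosure), contraposes to O(¬validate_disclosure → renew_key); with O(¬validate_disclosure) we get O(renew_key).
So O(renew_key) holds — renew_key is obligatory. None of the other listed options is made obligatory by any chain of premises.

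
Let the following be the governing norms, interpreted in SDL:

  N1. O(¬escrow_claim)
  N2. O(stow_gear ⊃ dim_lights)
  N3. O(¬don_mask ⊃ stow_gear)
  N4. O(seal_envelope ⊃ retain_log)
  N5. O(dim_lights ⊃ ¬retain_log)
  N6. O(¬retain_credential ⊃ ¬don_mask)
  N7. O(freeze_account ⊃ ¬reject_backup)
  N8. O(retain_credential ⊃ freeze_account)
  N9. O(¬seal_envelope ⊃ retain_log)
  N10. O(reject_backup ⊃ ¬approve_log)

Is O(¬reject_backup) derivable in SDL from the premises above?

Yes

By case analysis on ¬seal_envelope: premise 9 gives O(¬seal_envelope ⊃ retain_log) and premise 4 gives O(seal_envelope ⊃ retain_log), so O(retain_log) either way.
The contrapositive of premise 5 (O(dim_lights ⊃ ¬retain_log)) is O(retain_log ⊃ ¬dim_lights), and O(retain_log) is already established, so O(¬dim_lights).
Premise 2 is O(stow_gear ⊃ dim_lights); contrapositively O(¬dim_lights ⊃ ¬stow_gear). Since O(¬dim_lights) holds, K gives O(¬stow_gear).
Premise 3 is O(¬don_mask ⊃ stow_gear); contrapositively O(¬stow_gear ⊃ don_mask). Since O(¬stow_gear) holds, K gives O(don_mask).
Premise 6 is O(¬retain_credential ⊃ ¬don_mask); contrapositively O(don_mask ⊃ retain_credential). Since O(don_mask) holds, K gives O(retain_credential).
Premise 8 is O(retain_credential ⊃ freeze_account); since O(retain_credential), deontic closure gives O(freeze_account).
From O(freeze_account) and premise 7, O(freeze_account ⊃ ¬reject_backup), we obtain O(¬reject_backup).
Premises 1, 10 do not contribute to this derivation.
So O(¬reject_backup) follows.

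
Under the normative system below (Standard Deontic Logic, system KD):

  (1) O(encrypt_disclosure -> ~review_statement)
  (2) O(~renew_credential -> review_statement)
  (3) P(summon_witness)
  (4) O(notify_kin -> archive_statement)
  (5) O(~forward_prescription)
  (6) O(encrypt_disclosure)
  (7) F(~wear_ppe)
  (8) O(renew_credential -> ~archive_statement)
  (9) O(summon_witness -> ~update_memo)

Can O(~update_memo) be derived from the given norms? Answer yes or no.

No

Premise 9 is O(summon_witness -> ~update_memo), but O(summon_witness) is not derivable from the premises (the permission P(summon_witness) asserts only ~O(~summon_witness), not O(summon_witness)), so it does not yield O(~update_memo).
No other premise forces O(~update_memo). An ideal world satisfying every premise can still have ~update_memo false, so O(~update_memo) is not derivable.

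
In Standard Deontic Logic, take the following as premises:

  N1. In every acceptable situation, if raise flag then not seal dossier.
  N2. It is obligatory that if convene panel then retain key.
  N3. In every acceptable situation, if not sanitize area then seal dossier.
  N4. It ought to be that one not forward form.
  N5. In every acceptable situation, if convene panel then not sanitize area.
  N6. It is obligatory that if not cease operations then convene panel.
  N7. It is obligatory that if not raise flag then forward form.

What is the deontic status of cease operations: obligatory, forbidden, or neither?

Obligatory

Premise 4 gives O(¬forward_form).
Premise 7, O(¬raise_flag → forward_form), contraposes to O(¬forward_form → raise_flag); with O(¬forward_form) we get O(raise_flag).
With premise 1, O(raise_flag → ¬seal_dossier), the K-axiom yields O(¬seal_dossier).
Premise 3 is O(¬sanitize_area → seal_dossier); contrapositively O(¬seal_dossier → sanitize_area). Since O(¬seal_dossier) holds, K gives O(sanitize_area).
The contrapositive of premise 5 (O(convene_panel → ¬sanitize_area)) is O(sanitize_area → ¬convene_panel), and O(sanitize_area) is already established, so O(¬convene_panel).
Premise 6 is O(¬cease_operations → convene_panel); contrapositively O(¬convene_panel → cease_operations). Since O(¬convene_panel) holds, K gives O(cease_operations).
Premise 2 does not contribute to this derivation.
Hence cease_operations is obligatory.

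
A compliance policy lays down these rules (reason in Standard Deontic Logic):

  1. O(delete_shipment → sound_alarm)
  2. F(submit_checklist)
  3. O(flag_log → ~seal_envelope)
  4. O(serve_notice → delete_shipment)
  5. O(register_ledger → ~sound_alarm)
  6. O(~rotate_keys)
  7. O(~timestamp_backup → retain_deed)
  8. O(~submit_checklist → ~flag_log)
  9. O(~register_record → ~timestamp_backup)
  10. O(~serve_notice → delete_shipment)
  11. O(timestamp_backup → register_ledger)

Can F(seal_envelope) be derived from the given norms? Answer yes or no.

Premise 3 is O(flag_log → ~seal_envelope), but O(flag_log) is not derivable from the premises, so it does not yield O(~seal_envelope).
No other premise forces O(~seal_envelope). An ideal world satisfying every premise can still have seal_envelope true, so F(seal_envelope) is not derivable.

No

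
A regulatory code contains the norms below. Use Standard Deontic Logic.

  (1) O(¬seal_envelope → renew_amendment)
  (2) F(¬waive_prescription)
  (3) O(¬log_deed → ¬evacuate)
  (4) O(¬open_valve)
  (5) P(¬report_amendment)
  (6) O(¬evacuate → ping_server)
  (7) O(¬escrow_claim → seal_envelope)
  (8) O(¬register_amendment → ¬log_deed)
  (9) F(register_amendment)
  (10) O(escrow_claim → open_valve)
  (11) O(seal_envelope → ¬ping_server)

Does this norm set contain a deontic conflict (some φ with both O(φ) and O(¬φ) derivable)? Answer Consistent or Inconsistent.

From premise 4 we have O(¬open_valve).
Premise 10 is O(escrow_claim → open_valve); contrapositively O(¬open_valve → ¬escrow_claim). Since O(¬open_valve) holds, K gives O(¬escrow_claim).
Applying K to premise 7 (O(¬escrow_claim → seal_envelope)) and O(¬escrow_claim) yields O(seal_envelope).
Premise 11 is O(seal_envelope → ¬ping_server); since O(seal_envelope), deontic closure gives O(¬ping_server).
Premise 6 is O(¬evacuate → ping_server); contrapositively O(¬ping_server → evacuate). Since O(¬ping_server) holds, K gives O(evacuate).
Premise 3 is O(¬log_deed → ¬evacuate); contrapositively O(evacuate → log_deed). Since O(evacuate) holds, K gives O(log_deed).
The contrapositive of premise 8 (O(¬register_amendment → ¬log_deed)) is O(log_deed → register_amendment), and O(log_deed) is already established, so O(register_amendment).
Yet premise 9 is F(register_amendment), i.e. O(¬register_amendment).
We now have both O(register_amendment) and O(¬register_amendment) — register_amendment is simultaneously obligatory and forbidden, violating the D-axiom.

Inconsistent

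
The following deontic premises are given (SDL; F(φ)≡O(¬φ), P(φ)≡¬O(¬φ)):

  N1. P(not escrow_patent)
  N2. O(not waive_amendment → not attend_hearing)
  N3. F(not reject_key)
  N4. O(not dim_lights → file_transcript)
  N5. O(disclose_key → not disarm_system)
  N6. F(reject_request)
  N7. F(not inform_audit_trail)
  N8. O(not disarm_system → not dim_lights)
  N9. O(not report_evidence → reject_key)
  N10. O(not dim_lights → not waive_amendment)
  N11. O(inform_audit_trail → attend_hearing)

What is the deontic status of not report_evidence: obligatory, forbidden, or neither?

Premise 9 is O(not report_evidence → reject_key); even if O(reject_key) held, inferring O(not report_evidence) would be affirming the consequent — invalid.
No premise or chain of K-axiom applications forces O(not report_evidence), and none forces O(report_evidence). So not report_evidence is neither obligatory nor forbidden under these norms.

Neither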